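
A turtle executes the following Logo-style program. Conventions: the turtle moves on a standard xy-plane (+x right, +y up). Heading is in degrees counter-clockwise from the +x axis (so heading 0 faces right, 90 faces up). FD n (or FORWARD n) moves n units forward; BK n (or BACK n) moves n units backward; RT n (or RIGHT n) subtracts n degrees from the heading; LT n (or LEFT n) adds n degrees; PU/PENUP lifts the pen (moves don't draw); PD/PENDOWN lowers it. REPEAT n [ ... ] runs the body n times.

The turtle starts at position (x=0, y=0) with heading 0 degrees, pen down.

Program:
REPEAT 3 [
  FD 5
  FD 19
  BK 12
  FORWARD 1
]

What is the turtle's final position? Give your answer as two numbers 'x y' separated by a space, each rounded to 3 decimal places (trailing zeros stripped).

Executing turtle program step by step:
Start: pos=(0,0), heading=0, pen down
REPEAT 3 [
  -- iteration 1/3 --
  FD 5: (0,0) -> (5,0) [heading=0, draw]
  FD 19: (5,0) -> (24,0) [heading=0, draw]
  BK 12: (24,0) -> (12,0) [heading=0, draw]
  FD 1: (12,0) -> (13,0) [heading=0, draw]
  -- iteration 2/3 --
  FD 5: (13,0) -> (18,0) [heading=0, draw]
  FD 19: (18,0) -> (37,0) [heading=0, draw]
  BK 12: (37,0) -> (25,0) [heading=0, draw]
  FD 1: (25,0) -> (26,0) [heading=0, draw]
  -- iteration 3/3 --
  FD 5: (26,0) -> (31,0) [heading=0, draw]
  FD 19: (31,0) -> (50,0) [heading=0, draw]
  BK 12: (50,0) -> (38,0) [heading=0, draw]
  FD 1: (38,0) -> (39,0) [heading=0, draw]
]
Final: pos=(39,0), heading=0, 12 segment(s) drawn

Answer: 39 0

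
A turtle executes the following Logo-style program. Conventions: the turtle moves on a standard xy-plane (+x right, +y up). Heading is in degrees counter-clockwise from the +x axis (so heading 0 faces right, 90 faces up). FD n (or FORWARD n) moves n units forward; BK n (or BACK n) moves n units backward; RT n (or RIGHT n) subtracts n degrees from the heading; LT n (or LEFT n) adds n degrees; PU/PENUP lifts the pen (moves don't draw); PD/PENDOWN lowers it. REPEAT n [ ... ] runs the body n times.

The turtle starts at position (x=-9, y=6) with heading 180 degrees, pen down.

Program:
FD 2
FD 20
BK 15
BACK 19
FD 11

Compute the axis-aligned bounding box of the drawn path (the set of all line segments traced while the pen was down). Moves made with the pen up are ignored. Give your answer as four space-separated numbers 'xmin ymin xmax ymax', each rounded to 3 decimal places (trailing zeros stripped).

Executing turtle program step by step:
Start: pos=(-9,6), heading=180, pen down
FD 2: (-9,6) -> (-11,6) [heading=180, draw]
FD 20: (-11,6) -> (-31,6) [heading=180, draw]
BK 15: (-31,6) -> (-16,6) [heading=180, draw]
BK 19: (-16,6) -> (3,6) [heading=180, draw]
FD 11: (3,6) -> (-8,6) [heading=180, draw]
Final: pos=(-8,6), heading=180, 5 segment(s) drawn

Segment endpoints: x in {-31, -16, -11, -9, -8, 3}, y in {6, 6, 6, 6}
xmin=-31, ymin=6, xmax=3, ymax=6

Answer: -31 6 3 6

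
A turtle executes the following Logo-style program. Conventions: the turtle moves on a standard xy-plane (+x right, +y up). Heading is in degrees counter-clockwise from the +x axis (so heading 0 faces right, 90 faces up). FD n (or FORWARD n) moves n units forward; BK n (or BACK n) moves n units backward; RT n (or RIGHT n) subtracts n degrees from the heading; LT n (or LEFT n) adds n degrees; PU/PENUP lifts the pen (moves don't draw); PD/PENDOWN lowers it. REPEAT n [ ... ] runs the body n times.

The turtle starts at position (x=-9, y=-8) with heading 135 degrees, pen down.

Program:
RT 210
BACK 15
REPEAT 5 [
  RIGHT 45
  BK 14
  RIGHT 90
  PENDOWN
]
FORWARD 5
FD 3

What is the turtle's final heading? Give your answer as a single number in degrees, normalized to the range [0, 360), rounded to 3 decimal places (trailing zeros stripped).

Answer: 330

Derivation:
Executing turtle program step by step:
Start: pos=(-9,-8), heading=135, pen down
RT 210: heading 135 -> 285
BK 15: (-9,-8) -> (-12.882,6.489) [heading=285, draw]
REPEAT 5 [
  -- iteration 1/5 --
  RT 45: heading 285 -> 240
  BK 14: (-12.882,6.489) -> (-5.882,18.613) [heading=240, draw]
  RT 90: heading 240 -> 150
  PD: pen down
  -- iteration 2/5 --
  RT 45: heading 150 -> 105
  BK 14: (-5.882,18.613) -> (-2.259,5.09) [heading=105, draw]
  RT 90: heading 105 -> 15
  PD: pen down
  -- iteration 3/5 --
  RT 45: heading 15 -> 330
  BK 14: (-2.259,5.09) -> (-14.383,12.09) [heading=330, draw]
  RT 90: heading 330 -> 240
  PD: pen down
  -- iteration 4/5 --
  RT 45: heading 240 -> 195
  BK 14: (-14.383,12.09) -> (-0.86,15.714) [heading=195, draw]
  RT 90: heading 195 -> 105
  PD: pen down
  -- iteration 5/5 --
  RT 45: heading 105 -> 60
  BK 14: (-0.86,15.714) -> (-7.86,3.589) [heading=60, draw]
  RT 90: heading 60 -> 330
  PD: pen down
]
FD 5: (-7.86,3.589) -> (-3.53,1.089) [heading=330, draw]
FD 3: (-3.53,1.089) -> (-0.932,-0.411) [heading=330, draw]
Final: pos=(-0.932,-0.411), heading=330, 8 segment(s) drawn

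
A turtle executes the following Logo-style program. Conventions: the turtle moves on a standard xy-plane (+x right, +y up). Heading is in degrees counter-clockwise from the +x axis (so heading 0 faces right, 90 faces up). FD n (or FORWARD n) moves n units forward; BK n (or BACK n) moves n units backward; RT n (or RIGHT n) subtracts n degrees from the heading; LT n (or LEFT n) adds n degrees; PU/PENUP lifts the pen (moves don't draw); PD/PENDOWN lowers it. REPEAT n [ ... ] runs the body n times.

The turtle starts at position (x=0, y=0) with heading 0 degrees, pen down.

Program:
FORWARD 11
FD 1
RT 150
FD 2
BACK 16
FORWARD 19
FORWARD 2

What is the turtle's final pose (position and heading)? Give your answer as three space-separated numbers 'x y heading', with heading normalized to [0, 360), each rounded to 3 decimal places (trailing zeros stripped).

Answer: 5.938 -3.5 210

Derivation:
Executing turtle program step by step:
Start: pos=(0,0), heading=0, pen down
FD 11: (0,0) -> (11,0) [heading=0, draw]
FD 1: (11,0) -> (12,0) [heading=0, draw]
RT 150: heading 0 -> 210
FD 2: (12,0) -> (10.268,-1) [heading=210, draw]
BK 16: (10.268,-1) -> (24.124,7) [heading=210, draw]
FD 19: (24.124,7) -> (7.67,-2.5) [heading=210, draw]
FD 2: (7.67,-2.5) -> (5.938,-3.5) [heading=210, draw]
Final: pos=(5.938,-3.5), heading=210, 6 segment(s) drawn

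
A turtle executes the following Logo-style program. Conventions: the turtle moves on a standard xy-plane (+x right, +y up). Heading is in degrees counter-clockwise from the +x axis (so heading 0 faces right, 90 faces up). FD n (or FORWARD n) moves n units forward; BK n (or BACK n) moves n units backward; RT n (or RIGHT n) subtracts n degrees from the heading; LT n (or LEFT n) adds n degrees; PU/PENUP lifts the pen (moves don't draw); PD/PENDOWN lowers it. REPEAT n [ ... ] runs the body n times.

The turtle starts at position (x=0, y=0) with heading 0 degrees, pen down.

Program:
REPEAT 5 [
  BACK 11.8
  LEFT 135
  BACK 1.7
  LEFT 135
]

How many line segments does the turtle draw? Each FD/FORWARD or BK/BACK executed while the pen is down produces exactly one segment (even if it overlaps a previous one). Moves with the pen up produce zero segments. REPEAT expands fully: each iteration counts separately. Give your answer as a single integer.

Answer: 10

Derivation:
Executing turtle program step by step:
Start: pos=(0,0), heading=0, pen down
REPEAT 5 [
  -- iteration 1/5 --
  BK 11.8: (0,0) -> (-11.8,0) [heading=0, draw]
  LT 135: heading 0 -> 135
  BK 1.7: (-11.8,0) -> (-10.598,-1.202) [heading=135, draw]
  LT 135: heading 135 -> 270
  -- iteration 2/5 --
  BK 11.8: (-10.598,-1.202) -> (-10.598,10.598) [heading=270, draw]
  LT 135: heading 270 -> 45
  BK 1.7: (-10.598,10.598) -> (-11.8,9.396) [heading=45, draw]
  LT 135: heading 45 -> 180
  -- iteration 3/5 --
  BK 11.8: (-11.8,9.396) -> (0,9.396) [heading=180, draw]
  LT 135: heading 180 -> 315
  BK 1.7: (0,9.396) -> (-1.202,10.598) [heading=315, draw]
  LT 135: heading 315 -> 90
  -- iteration 4/5 --
  BK 11.8: (-1.202,10.598) -> (-1.202,-1.202) [heading=90, draw]
  LT 135: heading 90 -> 225
  BK 1.7: (-1.202,-1.202) -> (0,0) [heading=225, draw]
  LT 135: heading 225 -> 0
  -- iteration 5/5 --
  BK 11.8: (0,0) -> (-11.8,0) [heading=0, draw]
  LT 135: heading 0 -> 135
  BK 1.7: (-11.8,0) -> (-10.598,-1.202) [heading=135, draw]
  LT 135: heading 135 -> 270
]
Final: pos=(-10.598,-1.202), heading=270, 10 segment(s) drawn
Segments drawn: 10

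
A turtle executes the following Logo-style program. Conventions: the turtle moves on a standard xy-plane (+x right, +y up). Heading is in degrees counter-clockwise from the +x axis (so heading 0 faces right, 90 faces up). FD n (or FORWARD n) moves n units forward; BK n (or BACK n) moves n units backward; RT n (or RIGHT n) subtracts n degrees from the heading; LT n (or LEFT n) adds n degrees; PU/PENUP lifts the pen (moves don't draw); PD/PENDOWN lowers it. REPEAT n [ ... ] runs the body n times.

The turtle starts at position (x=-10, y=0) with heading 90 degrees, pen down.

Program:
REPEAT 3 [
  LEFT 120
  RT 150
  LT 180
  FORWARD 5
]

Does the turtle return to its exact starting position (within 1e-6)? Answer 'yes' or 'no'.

Answer: no

Derivation:
Executing turtle program step by step:
Start: pos=(-10,0), heading=90, pen down
REPEAT 3 [
  -- iteration 1/3 --
  LT 120: heading 90 -> 210
  RT 150: heading 210 -> 60
  LT 180: heading 60 -> 240
  FD 5: (-10,0) -> (-12.5,-4.33) [heading=240, draw]
  -- iteration 2/3 --
  LT 120: heading 240 -> 0
  RT 150: heading 0 -> 210
  LT 180: heading 210 -> 30
  FD 5: (-12.5,-4.33) -> (-8.17,-1.83) [heading=30, draw]
  -- iteration 3/3 --
  LT 120: heading 30 -> 150
  RT 150: heading 150 -> 0
  LT 180: heading 0 -> 180
  FD 5: (-8.17,-1.83) -> (-13.17,-1.83) [heading=180, draw]
]
Final: pos=(-13.17,-1.83), heading=180, 3 segment(s) drawn

Start position: (-10, 0)
Final position: (-13.17, -1.83)
Distance = 3.66; >= 1e-6 -> NOT closed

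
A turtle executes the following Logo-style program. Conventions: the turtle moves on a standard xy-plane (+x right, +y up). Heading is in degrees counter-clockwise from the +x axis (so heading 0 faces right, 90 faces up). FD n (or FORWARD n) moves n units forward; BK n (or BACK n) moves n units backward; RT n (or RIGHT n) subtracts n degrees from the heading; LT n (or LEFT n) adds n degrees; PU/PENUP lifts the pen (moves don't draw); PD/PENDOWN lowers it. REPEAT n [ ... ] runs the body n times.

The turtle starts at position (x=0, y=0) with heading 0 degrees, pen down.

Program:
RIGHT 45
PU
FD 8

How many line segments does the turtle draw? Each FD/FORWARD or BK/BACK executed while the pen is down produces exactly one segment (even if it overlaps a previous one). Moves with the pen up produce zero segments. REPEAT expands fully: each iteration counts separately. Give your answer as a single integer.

Answer: 0

Derivation:
Executing turtle program step by step:
Start: pos=(0,0), heading=0, pen down
RT 45: heading 0 -> 315
PU: pen up
FD 8: (0,0) -> (5.657,-5.657) [heading=315, move]
Final: pos=(5.657,-5.657), heading=315, 0 segment(s) drawn
Segments drawn: 0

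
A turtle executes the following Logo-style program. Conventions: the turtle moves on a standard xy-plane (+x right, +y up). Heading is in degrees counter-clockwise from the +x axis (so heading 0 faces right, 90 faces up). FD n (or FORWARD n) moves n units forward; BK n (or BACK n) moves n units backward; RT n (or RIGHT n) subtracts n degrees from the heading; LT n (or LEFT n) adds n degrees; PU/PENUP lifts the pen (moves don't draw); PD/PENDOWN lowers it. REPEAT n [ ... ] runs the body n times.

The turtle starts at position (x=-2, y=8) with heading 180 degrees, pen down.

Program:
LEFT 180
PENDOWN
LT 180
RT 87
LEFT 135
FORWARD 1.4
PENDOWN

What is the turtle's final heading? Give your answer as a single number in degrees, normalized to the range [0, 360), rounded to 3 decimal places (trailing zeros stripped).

Answer: 228

Derivation:
Executing turtle program step by step:
Start: pos=(-2,8), heading=180, pen down
LT 180: heading 180 -> 0
PD: pen down
LT 180: heading 0 -> 180
RT 87: heading 180 -> 93
LT 135: heading 93 -> 228
FD 1.4: (-2,8) -> (-2.937,6.96) [heading=228, draw]
PD: pen down
Final: pos=(-2.937,6.96), heading=228, 1 segment(s) drawn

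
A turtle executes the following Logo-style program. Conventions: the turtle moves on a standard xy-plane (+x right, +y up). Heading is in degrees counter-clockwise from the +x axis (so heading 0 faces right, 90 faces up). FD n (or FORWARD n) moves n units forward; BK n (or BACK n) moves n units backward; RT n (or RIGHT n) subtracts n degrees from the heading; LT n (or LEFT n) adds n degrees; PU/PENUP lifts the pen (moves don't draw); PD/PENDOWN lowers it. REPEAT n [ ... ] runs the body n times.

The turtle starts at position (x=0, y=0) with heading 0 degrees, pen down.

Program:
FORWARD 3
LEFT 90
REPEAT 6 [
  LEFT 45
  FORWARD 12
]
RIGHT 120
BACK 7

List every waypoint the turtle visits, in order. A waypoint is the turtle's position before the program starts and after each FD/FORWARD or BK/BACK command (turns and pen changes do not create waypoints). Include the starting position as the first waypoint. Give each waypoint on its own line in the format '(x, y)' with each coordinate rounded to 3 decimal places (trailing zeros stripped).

Executing turtle program step by step:
Start: pos=(0,0), heading=0, pen down
FD 3: (0,0) -> (3,0) [heading=0, draw]
LT 90: heading 0 -> 90
REPEAT 6 [
  -- iteration 1/6 --
  LT 45: heading 90 -> 135
  FD 12: (3,0) -> (-5.485,8.485) [heading=135, draw]
  -- iteration 2/6 --
  LT 45: heading 135 -> 180
  FD 12: (-5.485,8.485) -> (-17.485,8.485) [heading=180, draw]
  -- iteration 3/6 --
  LT 45: heading 180 -> 225
  FD 12: (-17.485,8.485) -> (-25.971,0) [heading=225, draw]
  -- iteration 4/6 --
  LT 45: heading 225 -> 270
  FD 12: (-25.971,0) -> (-25.971,-12) [heading=270, draw]
  -- iteration 5/6 --
  LT 45: heading 270 -> 315
  FD 12: (-25.971,-12) -> (-17.485,-20.485) [heading=315, draw]
  -- iteration 6/6 --
  LT 45: heading 315 -> 0
  FD 12: (-17.485,-20.485) -> (-5.485,-20.485) [heading=0, draw]
]
RT 120: heading 0 -> 240
BK 7: (-5.485,-20.485) -> (-1.985,-14.423) [heading=240, draw]
Final: pos=(-1.985,-14.423), heading=240, 8 segment(s) drawn
Waypoints (9 total):
(0, 0)
(3, 0)
(-5.485, 8.485)
(-17.485, 8.485)
(-25.971, 0)
(-25.971, -12)
(-17.485, -20.485)
(-5.485, -20.485)
(-1.985, -14.423)

Answer: (0, 0)
(3, 0)
(-5.485, 8.485)
(-17.485, 8.485)
(-25.971, 0)
(-25.971, -12)
(-17.485, -20.485)
(-5.485, -20.485)
(-1.985, -14.423)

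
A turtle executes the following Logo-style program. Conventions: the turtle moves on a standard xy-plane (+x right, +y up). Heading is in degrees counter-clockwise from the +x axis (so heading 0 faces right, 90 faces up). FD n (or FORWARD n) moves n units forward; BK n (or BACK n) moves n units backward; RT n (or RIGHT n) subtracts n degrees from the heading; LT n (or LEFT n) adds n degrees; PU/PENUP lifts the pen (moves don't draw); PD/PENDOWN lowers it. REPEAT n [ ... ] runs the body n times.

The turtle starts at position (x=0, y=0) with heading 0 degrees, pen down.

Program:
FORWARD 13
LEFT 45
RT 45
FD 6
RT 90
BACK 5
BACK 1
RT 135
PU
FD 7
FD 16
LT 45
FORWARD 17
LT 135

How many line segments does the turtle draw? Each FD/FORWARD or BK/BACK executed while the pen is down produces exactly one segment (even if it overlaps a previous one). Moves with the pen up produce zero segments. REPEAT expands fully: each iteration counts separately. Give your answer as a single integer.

Executing turtle program step by step:
Start: pos=(0,0), heading=0, pen down
FD 13: (0,0) -> (13,0) [heading=0, draw]
LT 45: heading 0 -> 45
RT 45: heading 45 -> 0
FD 6: (13,0) -> (19,0) [heading=0, draw]
RT 90: heading 0 -> 270
BK 5: (19,0) -> (19,5) [heading=270, draw]
BK 1: (19,5) -> (19,6) [heading=270, draw]
RT 135: heading 270 -> 135
PU: pen up
FD 7: (19,6) -> (14.05,10.95) [heading=135, move]
FD 16: (14.05,10.95) -> (2.737,22.263) [heading=135, move]
LT 45: heading 135 -> 180
FD 17: (2.737,22.263) -> (-14.263,22.263) [heading=180, move]
LT 135: heading 180 -> 315
Final: pos=(-14.263,22.263), heading=315, 4 segment(s) drawn
Segments drawn: 4

Answer: 4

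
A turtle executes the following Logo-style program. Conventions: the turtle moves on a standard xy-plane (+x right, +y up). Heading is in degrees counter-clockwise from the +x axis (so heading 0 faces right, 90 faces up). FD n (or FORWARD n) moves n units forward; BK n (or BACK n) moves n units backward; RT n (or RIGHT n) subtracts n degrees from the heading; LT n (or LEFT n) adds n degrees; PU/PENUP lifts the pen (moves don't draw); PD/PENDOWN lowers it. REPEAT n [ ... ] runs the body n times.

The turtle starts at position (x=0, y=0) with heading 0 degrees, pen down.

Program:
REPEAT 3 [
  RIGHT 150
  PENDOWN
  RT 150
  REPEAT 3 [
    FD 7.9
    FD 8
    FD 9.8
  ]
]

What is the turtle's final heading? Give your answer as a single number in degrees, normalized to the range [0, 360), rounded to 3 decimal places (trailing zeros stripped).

Answer: 180

Derivation:
Executing turtle program step by step:
Start: pos=(0,0), heading=0, pen down
REPEAT 3 [
  -- iteration 1/3 --
  RT 150: heading 0 -> 210
  PD: pen down
  RT 150: heading 210 -> 60
  REPEAT 3 [
    -- iteration 1/3 --
    FD 7.9: (0,0) -> (3.95,6.842) [heading=60, draw]
    FD 8: (3.95,6.842) -> (7.95,13.77) [heading=60, draw]
    FD 9.8: (7.95,13.77) -> (12.85,22.257) [heading=60, draw]
    -- iteration 2/3 --
    FD 7.9: (12.85,22.257) -> (16.8,29.098) [heading=60, draw]
    FD 8: (16.8,29.098) -> (20.8,36.027) [heading=60, draw]
    FD 9.8: (20.8,36.027) -> (25.7,44.514) [heading=60, draw]
    -- iteration 3/3 --
    FD 7.9: (25.7,44.514) -> (29.65,51.355) [heading=60, draw]
    FD 8: (29.65,51.355) -> (33.65,58.284) [heading=60, draw]
    FD 9.8: (33.65,58.284) -> (38.55,66.771) [heading=60, draw]
  ]
  -- iteration 2/3 --
  RT 150: heading 60 -> 270
  PD: pen down
  RT 150: heading 270 -> 120
  REPEAT 3 [
    -- iteration 1/3 --
    FD 7.9: (38.55,66.771) -> (34.6,73.612) [heading=120, draw]
    FD 8: (34.6,73.612) -> (30.6,80.54) [heading=120, draw]
    FD 9.8: (30.6,80.54) -> (25.7,89.027) [heading=120, draw]
    -- iteration 2/3 --
    FD 7.9: (25.7,89.027) -> (21.75,95.869) [heading=120, draw]
    FD 8: (21.75,95.869) -> (17.75,102.797) [heading=120, draw]
    FD 9.8: (17.75,102.797) -> (12.85,111.284) [heading=120, draw]
    -- iteration 3/3 --
    FD 7.9: (12.85,111.284) -> (8.9,118.126) [heading=120, draw]
    FD 8: (8.9,118.126) -> (4.9,125.054) [heading=120, draw]
    FD 9.8: (4.9,125.054) -> (0,133.541) [heading=120, draw]
  ]
  -- iteration 3/3 --
  RT 150: heading 120 -> 330
  PD: pen down
  RT 150: heading 330 -> 180
  REPEAT 3 [
    -- iteration 1/3 --
    FD 7.9: (0,133.541) -> (-7.9,133.541) [heading=180, draw]
    FD 8: (-7.9,133.541) -> (-15.9,133.541) [heading=180, draw]
    FD 9.8: (-15.9,133.541) -> (-25.7,133.541) [heading=180, draw]
    -- iteration 2/3 --
    FD 7.9: (-25.7,133.541) -> (-33.6,133.541) [heading=180, draw]
    FD 8: (-33.6,133.541) -> (-41.6,133.541) [heading=180, draw]
    FD 9.8: (-41.6,133.541) -> (-51.4,133.541) [heading=180, draw]
    -- iteration 3/3 --
    FD 7.9: (-51.4,133.541) -> (-59.3,133.541) [heading=180, draw]
    FD 8: (-59.3,133.541) -> (-67.3,133.541) [heading=180, draw]
    FD 9.8: (-67.3,133.541) -> (-77.1,133.541) [heading=180, draw]
  ]
]
Final: pos=(-77.1,133.541), heading=180, 27 segment(s) drawn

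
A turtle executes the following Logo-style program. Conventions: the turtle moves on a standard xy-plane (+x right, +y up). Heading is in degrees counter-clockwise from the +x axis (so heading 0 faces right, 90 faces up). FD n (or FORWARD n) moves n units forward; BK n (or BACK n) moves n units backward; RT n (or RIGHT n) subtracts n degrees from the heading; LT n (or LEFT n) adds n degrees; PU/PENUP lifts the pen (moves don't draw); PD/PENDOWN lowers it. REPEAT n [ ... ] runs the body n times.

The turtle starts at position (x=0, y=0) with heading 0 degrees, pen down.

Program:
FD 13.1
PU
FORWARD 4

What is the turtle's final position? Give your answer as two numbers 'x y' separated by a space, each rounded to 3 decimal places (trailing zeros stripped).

Answer: 17.1 0

Derivation:
Executing turtle program step by step:
Start: pos=(0,0), heading=0, pen down
FD 13.1: (0,0) -> (13.1,0) [heading=0, draw]
PU: pen up
FD 4: (13.1,0) -> (17.1,0) [heading=0, move]
Final: pos=(17.1,0), heading=0, 1 segment(s) drawn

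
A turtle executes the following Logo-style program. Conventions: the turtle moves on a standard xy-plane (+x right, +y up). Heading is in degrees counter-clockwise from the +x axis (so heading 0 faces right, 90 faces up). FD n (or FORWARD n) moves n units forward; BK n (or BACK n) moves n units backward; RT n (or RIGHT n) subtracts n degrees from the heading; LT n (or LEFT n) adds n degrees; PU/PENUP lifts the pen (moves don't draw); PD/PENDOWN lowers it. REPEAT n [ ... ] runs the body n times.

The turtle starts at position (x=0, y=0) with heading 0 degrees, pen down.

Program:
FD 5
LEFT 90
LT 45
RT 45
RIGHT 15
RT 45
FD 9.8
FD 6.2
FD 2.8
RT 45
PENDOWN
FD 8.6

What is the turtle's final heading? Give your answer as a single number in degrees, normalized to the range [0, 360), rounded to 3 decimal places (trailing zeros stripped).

Executing turtle program step by step:
Start: pos=(0,0), heading=0, pen down
FD 5: (0,0) -> (5,0) [heading=0, draw]
LT 90: heading 0 -> 90
LT 45: heading 90 -> 135
RT 45: heading 135 -> 90
RT 15: heading 90 -> 75
RT 45: heading 75 -> 30
FD 9.8: (5,0) -> (13.487,4.9) [heading=30, draw]
FD 6.2: (13.487,4.9) -> (18.856,8) [heading=30, draw]
FD 2.8: (18.856,8) -> (21.281,9.4) [heading=30, draw]
RT 45: heading 30 -> 345
PD: pen down
FD 8.6: (21.281,9.4) -> (29.588,7.174) [heading=345, draw]
Final: pos=(29.588,7.174), heading=345, 5 segment(s) drawn

Answer: 345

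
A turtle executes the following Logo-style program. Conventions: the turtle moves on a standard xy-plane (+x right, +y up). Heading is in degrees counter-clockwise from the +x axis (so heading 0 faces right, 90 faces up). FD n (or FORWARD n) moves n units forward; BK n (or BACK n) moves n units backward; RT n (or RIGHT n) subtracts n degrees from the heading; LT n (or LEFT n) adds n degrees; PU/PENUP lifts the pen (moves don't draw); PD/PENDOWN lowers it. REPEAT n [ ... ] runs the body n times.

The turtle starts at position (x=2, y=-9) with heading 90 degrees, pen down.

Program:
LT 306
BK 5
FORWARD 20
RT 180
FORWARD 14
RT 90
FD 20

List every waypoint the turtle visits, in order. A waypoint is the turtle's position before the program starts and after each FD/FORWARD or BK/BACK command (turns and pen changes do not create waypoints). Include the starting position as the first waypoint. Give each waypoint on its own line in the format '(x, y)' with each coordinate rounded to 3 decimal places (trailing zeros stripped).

Answer: (2, -9)
(-2.045, -11.939)
(14.135, -0.183)
(2.809, -8.412)
(-8.947, 7.768)

Derivation:
Executing turtle program step by step:
Start: pos=(2,-9), heading=90, pen down
LT 306: heading 90 -> 36
BK 5: (2,-9) -> (-2.045,-11.939) [heading=36, draw]
FD 20: (-2.045,-11.939) -> (14.135,-0.183) [heading=36, draw]
RT 180: heading 36 -> 216
FD 14: (14.135,-0.183) -> (2.809,-8.412) [heading=216, draw]
RT 90: heading 216 -> 126
FD 20: (2.809,-8.412) -> (-8.947,7.768) [heading=126, draw]
Final: pos=(-8.947,7.768), heading=126, 4 segment(s) drawn
Waypoints (5 total):
(2, -9)
(-2.045, -11.939)
(14.135, -0.183)
(2.809, -8.412)
(-8.947, 7.768)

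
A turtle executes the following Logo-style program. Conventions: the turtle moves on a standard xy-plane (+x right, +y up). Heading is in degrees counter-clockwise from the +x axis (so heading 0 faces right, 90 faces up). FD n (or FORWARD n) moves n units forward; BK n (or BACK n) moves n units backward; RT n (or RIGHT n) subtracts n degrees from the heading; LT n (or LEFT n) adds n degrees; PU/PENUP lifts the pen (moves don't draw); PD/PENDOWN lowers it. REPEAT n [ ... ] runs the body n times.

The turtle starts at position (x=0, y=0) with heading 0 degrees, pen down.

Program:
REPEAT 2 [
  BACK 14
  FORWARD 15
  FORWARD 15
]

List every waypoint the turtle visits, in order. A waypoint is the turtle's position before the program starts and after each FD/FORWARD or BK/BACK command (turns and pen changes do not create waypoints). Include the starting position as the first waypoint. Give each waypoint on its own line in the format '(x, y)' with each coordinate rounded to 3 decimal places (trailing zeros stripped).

Executing turtle program step by step:
Start: pos=(0,0), heading=0, pen down
REPEAT 2 [
  -- iteration 1/2 --
  BK 14: (0,0) -> (-14,0) [heading=0, draw]
  FD 15: (-14,0) -> (1,0) [heading=0, draw]
  FD 15: (1,0) -> (16,0) [heading=0, draw]
  -- iteration 2/2 --
  BK 14: (16,0) -> (2,0) [heading=0, draw]
  FD 15: (2,0) -> (17,0) [heading=0, draw]
  FD 15: (17,0) -> (32,0) [heading=0, draw]
]
Final: pos=(32,0), heading=0, 6 segment(s) drawn
Waypoints (7 total):
(0, 0)
(-14, 0)
(1, 0)
(16, 0)
(2, 0)
(17, 0)
(32, 0)

Answer: (0, 0)
(-14, 0)
(1, 0)
(16, 0)
(2, 0)
(17, 0)
(32, 0)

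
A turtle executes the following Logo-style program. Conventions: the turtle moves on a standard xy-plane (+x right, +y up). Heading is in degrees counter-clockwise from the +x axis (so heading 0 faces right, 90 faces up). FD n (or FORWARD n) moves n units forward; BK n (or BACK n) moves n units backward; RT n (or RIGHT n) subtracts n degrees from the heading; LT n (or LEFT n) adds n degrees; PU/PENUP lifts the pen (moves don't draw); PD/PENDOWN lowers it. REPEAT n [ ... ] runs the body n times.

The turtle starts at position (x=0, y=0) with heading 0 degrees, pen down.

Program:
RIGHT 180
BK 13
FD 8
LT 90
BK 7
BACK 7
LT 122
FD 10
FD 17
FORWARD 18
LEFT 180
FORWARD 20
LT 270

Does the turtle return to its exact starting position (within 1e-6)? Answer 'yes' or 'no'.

Executing turtle program step by step:
Start: pos=(0,0), heading=0, pen down
RT 180: heading 0 -> 180
BK 13: (0,0) -> (13,0) [heading=180, draw]
FD 8: (13,0) -> (5,0) [heading=180, draw]
LT 90: heading 180 -> 270
BK 7: (5,0) -> (5,7) [heading=270, draw]
BK 7: (5,7) -> (5,14) [heading=270, draw]
LT 122: heading 270 -> 32
FD 10: (5,14) -> (13.48,19.299) [heading=32, draw]
FD 17: (13.48,19.299) -> (27.897,28.308) [heading=32, draw]
FD 18: (27.897,28.308) -> (43.162,37.846) [heading=32, draw]
LT 180: heading 32 -> 212
FD 20: (43.162,37.846) -> (26.201,27.248) [heading=212, draw]
LT 270: heading 212 -> 122
Final: pos=(26.201,27.248), heading=122, 8 segment(s) drawn

Start position: (0, 0)
Final position: (26.201, 27.248)
Distance = 37.802; >= 1e-6 -> NOT closed

Answer: no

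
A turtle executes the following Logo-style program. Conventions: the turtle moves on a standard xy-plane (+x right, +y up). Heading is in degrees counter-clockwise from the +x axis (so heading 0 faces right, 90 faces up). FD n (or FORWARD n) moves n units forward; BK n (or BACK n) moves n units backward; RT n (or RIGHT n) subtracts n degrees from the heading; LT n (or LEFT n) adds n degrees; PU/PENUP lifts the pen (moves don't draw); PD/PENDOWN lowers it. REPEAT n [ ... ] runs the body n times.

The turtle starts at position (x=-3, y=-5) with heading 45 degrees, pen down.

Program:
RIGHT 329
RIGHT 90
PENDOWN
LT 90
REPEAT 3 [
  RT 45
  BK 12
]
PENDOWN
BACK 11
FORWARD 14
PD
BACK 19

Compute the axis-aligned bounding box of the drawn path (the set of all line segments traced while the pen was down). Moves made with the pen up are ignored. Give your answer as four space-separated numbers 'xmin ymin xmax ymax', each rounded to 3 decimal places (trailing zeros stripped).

Executing turtle program step by step:
Start: pos=(-3,-5), heading=45, pen down
RT 329: heading 45 -> 76
RT 90: heading 76 -> 346
PD: pen down
LT 90: heading 346 -> 76
REPEAT 3 [
  -- iteration 1/3 --
  RT 45: heading 76 -> 31
  BK 12: (-3,-5) -> (-13.286,-11.18) [heading=31, draw]
  -- iteration 2/3 --
  RT 45: heading 31 -> 346
  BK 12: (-13.286,-11.18) -> (-24.93,-8.277) [heading=346, draw]
  -- iteration 3/3 --
  RT 45: heading 346 -> 301
  BK 12: (-24.93,-8.277) -> (-31.11,2.009) [heading=301, draw]
]
PD: pen down
BK 11: (-31.11,2.009) -> (-36.775,11.437) [heading=301, draw]
FD 14: (-36.775,11.437) -> (-29.565,-0.563) [heading=301, draw]
PD: pen down
BK 19: (-29.565,-0.563) -> (-39.351,15.723) [heading=301, draw]
Final: pos=(-39.351,15.723), heading=301, 6 segment(s) drawn

Segment endpoints: x in {-39.351, -36.775, -31.11, -29.565, -24.93, -13.286, -3}, y in {-11.18, -8.277, -5, -0.563, 2.009, 11.437, 15.723}
xmin=-39.351, ymin=-11.18, xmax=-3, ymax=15.723

Answer: -39.351 -11.18 -3 15.723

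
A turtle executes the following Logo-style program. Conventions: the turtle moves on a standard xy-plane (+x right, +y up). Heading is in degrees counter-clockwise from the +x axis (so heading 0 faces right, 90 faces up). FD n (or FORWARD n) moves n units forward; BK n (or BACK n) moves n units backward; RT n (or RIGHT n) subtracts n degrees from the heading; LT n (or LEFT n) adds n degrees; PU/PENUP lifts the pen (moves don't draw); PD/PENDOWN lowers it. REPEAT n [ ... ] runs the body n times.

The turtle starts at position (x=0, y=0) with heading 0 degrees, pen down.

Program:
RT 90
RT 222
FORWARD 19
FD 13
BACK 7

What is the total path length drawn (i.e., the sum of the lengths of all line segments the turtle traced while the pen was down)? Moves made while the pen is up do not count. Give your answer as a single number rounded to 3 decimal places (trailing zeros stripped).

Answer: 39

Derivation:
Executing turtle program step by step:
Start: pos=(0,0), heading=0, pen down
RT 90: heading 0 -> 270
RT 222: heading 270 -> 48
FD 19: (0,0) -> (12.713,14.12) [heading=48, draw]
FD 13: (12.713,14.12) -> (21.412,23.781) [heading=48, draw]
BK 7: (21.412,23.781) -> (16.728,18.579) [heading=48, draw]
Final: pos=(16.728,18.579), heading=48, 3 segment(s) drawn

Segment lengths:
  seg 1: (0,0) -> (12.713,14.12), length = 19
  seg 2: (12.713,14.12) -> (21.412,23.781), length = 13
  seg 3: (21.412,23.781) -> (16.728,18.579), length = 7
Total = 39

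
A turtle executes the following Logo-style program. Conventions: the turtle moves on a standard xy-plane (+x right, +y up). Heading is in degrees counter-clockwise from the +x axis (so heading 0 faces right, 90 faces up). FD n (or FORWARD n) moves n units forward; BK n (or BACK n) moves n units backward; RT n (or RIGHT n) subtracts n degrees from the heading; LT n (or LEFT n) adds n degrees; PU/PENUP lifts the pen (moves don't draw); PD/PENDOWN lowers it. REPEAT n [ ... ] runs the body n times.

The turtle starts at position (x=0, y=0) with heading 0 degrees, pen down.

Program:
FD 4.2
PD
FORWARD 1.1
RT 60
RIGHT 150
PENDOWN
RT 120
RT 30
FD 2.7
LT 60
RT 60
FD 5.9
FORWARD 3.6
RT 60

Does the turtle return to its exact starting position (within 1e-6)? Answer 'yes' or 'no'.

Answer: no

Derivation:
Executing turtle program step by step:
Start: pos=(0,0), heading=0, pen down
FD 4.2: (0,0) -> (4.2,0) [heading=0, draw]
PD: pen down
FD 1.1: (4.2,0) -> (5.3,0) [heading=0, draw]
RT 60: heading 0 -> 300
RT 150: heading 300 -> 150
PD: pen down
RT 120: heading 150 -> 30
RT 30: heading 30 -> 0
FD 2.7: (5.3,0) -> (8,0) [heading=0, draw]
LT 60: heading 0 -> 60
RT 60: heading 60 -> 0
FD 5.9: (8,0) -> (13.9,0) [heading=0, draw]
FD 3.6: (13.9,0) -> (17.5,0) [heading=0, draw]
RT 60: heading 0 -> 300
Final: pos=(17.5,0), heading=300, 5 segment(s) drawn

Start position: (0, 0)
Final position: (17.5, 0)
Distance = 17.5; >= 1e-6 -> NOT closed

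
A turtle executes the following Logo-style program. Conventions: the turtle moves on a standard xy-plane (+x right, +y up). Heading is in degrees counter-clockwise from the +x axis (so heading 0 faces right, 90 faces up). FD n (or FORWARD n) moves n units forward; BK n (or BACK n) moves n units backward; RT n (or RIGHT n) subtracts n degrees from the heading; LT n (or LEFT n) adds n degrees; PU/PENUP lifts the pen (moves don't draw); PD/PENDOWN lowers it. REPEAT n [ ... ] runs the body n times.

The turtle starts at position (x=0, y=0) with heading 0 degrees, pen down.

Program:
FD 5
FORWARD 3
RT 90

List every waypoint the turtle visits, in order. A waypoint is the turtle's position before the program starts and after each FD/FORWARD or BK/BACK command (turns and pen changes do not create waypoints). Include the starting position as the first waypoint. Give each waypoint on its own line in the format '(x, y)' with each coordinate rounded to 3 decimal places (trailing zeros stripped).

Executing turtle program step by step:
Start: pos=(0,0), heading=0, pen down
FD 5: (0,0) -> (5,0) [heading=0, draw]
FD 3: (5,0) -> (8,0) [heading=0, draw]
RT 90: heading 0 -> 270
Final: pos=(8,0), heading=270, 2 segment(s) drawn
Waypoints (3 total):
(0, 0)
(5, 0)
(8, 0)

Answer: (0, 0)
(5, 0)
(8, 0)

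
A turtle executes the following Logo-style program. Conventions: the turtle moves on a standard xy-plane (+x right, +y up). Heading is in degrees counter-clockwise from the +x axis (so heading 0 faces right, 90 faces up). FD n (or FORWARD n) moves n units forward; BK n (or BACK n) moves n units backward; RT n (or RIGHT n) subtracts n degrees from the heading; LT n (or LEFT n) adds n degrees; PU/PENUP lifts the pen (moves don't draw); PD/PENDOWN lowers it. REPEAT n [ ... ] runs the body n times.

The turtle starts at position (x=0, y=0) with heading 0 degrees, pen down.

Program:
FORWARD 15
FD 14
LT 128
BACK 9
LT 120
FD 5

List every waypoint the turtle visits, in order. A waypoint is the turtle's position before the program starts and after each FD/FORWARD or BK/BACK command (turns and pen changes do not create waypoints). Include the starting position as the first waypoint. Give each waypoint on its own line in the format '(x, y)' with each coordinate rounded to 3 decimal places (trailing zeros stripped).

Answer: (0, 0)
(15, 0)
(29, 0)
(34.541, -7.092)
(32.668, -11.728)

Derivation:
Executing turtle program step by step:
Start: pos=(0,0), heading=0, pen down
FD 15: (0,0) -> (15,0) [heading=0, draw]
FD 14: (15,0) -> (29,0) [heading=0, draw]
LT 128: heading 0 -> 128
BK 9: (29,0) -> (34.541,-7.092) [heading=128, draw]
LT 120: heading 128 -> 248
FD 5: (34.541,-7.092) -> (32.668,-11.728) [heading=248, draw]
Final: pos=(32.668,-11.728), heading=248, 4 segment(s) drawn
Waypoints (5 total):
(0, 0)
(15, 0)
(29, 0)
(34.541, -7.092)
(32.668, -11.728)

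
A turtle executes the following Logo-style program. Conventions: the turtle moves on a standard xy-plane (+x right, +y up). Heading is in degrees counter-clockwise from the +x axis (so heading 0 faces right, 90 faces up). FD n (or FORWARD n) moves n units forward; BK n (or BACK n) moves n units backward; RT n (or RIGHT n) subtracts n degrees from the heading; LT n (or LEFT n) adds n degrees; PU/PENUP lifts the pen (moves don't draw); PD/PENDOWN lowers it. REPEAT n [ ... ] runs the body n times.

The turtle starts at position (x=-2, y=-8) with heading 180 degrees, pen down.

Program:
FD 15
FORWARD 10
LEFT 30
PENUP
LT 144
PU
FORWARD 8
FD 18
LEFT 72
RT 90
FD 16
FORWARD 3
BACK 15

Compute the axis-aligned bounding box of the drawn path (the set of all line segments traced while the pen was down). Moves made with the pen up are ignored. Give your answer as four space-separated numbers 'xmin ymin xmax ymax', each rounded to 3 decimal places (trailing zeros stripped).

Executing turtle program step by step:
Start: pos=(-2,-8), heading=180, pen down
FD 15: (-2,-8) -> (-17,-8) [heading=180, draw]
FD 10: (-17,-8) -> (-27,-8) [heading=180, draw]
LT 30: heading 180 -> 210
PU: pen up
LT 144: heading 210 -> 354
PU: pen up
FD 8: (-27,-8) -> (-19.044,-8.836) [heading=354, move]
FD 18: (-19.044,-8.836) -> (-1.142,-10.718) [heading=354, move]
LT 72: heading 354 -> 66
RT 90: heading 66 -> 336
FD 16: (-1.142,-10.718) -> (13.474,-17.226) [heading=336, move]
FD 3: (13.474,-17.226) -> (16.215,-18.446) [heading=336, move]
BK 15: (16.215,-18.446) -> (2.512,-12.345) [heading=336, move]
Final: pos=(2.512,-12.345), heading=336, 2 segment(s) drawn

Segment endpoints: x in {-27, -17, -2}, y in {-8, -8, -8}
xmin=-27, ymin=-8, xmax=-2, ymax=-8

Answer: -27 -8 -2 -8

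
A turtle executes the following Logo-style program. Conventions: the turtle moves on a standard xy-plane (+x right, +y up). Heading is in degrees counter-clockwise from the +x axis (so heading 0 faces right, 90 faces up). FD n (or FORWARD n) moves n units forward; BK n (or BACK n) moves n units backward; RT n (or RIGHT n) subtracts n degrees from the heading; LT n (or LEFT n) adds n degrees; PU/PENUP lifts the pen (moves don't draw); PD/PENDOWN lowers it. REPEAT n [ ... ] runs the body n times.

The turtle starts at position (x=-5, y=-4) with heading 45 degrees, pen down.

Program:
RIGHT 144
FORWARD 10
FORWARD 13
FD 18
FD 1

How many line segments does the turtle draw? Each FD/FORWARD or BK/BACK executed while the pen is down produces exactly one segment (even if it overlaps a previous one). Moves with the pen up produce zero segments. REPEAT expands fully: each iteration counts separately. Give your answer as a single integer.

Answer: 4

Derivation:
Executing turtle program step by step:
Start: pos=(-5,-4), heading=45, pen down
RT 144: heading 45 -> 261
FD 10: (-5,-4) -> (-6.564,-13.877) [heading=261, draw]
FD 13: (-6.564,-13.877) -> (-8.598,-26.717) [heading=261, draw]
FD 18: (-8.598,-26.717) -> (-11.414,-44.495) [heading=261, draw]
FD 1: (-11.414,-44.495) -> (-11.57,-45.483) [heading=261, draw]
Final: pos=(-11.57,-45.483), heading=261, 4 segment(s) drawn
Segments drawn: 4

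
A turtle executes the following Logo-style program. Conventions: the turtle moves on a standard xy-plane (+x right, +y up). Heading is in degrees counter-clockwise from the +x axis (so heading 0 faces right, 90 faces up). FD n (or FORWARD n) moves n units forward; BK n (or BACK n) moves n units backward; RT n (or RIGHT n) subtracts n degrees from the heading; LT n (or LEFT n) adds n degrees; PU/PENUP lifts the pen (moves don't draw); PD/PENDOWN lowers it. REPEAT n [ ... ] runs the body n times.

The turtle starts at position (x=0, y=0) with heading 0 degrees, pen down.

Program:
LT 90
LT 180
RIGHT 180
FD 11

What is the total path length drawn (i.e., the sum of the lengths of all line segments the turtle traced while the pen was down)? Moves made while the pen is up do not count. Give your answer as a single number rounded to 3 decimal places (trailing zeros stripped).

Executing turtle program step by step:
Start: pos=(0,0), heading=0, pen down
LT 90: heading 0 -> 90
LT 180: heading 90 -> 270
RT 180: heading 270 -> 90
FD 11: (0,0) -> (0,11) [heading=90, draw]
Final: pos=(0,11), heading=90, 1 segment(s) drawn

Segment lengths:
  seg 1: (0,0) -> (0,11), length = 11
Total = 11

Answer: 11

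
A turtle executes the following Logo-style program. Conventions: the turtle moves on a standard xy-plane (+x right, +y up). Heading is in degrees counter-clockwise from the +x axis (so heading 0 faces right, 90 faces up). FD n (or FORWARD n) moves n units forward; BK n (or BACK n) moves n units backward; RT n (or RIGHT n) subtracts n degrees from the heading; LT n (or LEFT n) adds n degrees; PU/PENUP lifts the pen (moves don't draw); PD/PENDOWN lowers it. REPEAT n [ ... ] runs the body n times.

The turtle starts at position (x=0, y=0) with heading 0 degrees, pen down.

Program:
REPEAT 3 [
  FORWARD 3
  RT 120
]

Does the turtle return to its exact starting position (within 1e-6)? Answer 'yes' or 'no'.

Executing turtle program step by step:
Start: pos=(0,0), heading=0, pen down
REPEAT 3 [
  -- iteration 1/3 --
  FD 3: (0,0) -> (3,0) [heading=0, draw]
  RT 120: heading 0 -> 240
  -- iteration 2/3 --
  FD 3: (3,0) -> (1.5,-2.598) [heading=240, draw]
  RT 120: heading 240 -> 120
  -- iteration 3/3 --
  FD 3: (1.5,-2.598) -> (0,0) [heading=120, draw]
  RT 120: heading 120 -> 0
]
Final: pos=(0,0), heading=0, 3 segment(s) drawn

Start position: (0, 0)
Final position: (0, 0)
Distance = 0; < 1e-6 -> CLOSED

Answer: yes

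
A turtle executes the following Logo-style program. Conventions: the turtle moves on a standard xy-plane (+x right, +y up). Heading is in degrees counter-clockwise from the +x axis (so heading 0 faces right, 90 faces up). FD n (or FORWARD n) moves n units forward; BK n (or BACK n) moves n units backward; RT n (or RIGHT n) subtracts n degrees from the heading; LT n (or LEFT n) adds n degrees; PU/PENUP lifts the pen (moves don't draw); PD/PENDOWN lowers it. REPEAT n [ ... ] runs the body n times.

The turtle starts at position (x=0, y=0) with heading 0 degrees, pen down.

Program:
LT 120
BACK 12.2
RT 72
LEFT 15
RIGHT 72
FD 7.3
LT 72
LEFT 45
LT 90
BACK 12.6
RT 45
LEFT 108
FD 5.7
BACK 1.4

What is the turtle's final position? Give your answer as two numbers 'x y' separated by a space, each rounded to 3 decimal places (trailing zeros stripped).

Answer: 24.621 -12.061

Derivation:
Executing turtle program step by step:
Start: pos=(0,0), heading=0, pen down
LT 120: heading 0 -> 120
BK 12.2: (0,0) -> (6.1,-10.566) [heading=120, draw]
RT 72: heading 120 -> 48
LT 15: heading 48 -> 63
RT 72: heading 63 -> 351
FD 7.3: (6.1,-10.566) -> (13.31,-11.707) [heading=351, draw]
LT 72: heading 351 -> 63
LT 45: heading 63 -> 108
LT 90: heading 108 -> 198
BK 12.6: (13.31,-11.707) -> (25.293,-7.814) [heading=198, draw]
RT 45: heading 198 -> 153
LT 108: heading 153 -> 261
FD 5.7: (25.293,-7.814) -> (24.402,-13.444) [heading=261, draw]
BK 1.4: (24.402,-13.444) -> (24.621,-12.061) [heading=261, draw]
Final: pos=(24.621,-12.061), heading=261, 5 segment(s) drawn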